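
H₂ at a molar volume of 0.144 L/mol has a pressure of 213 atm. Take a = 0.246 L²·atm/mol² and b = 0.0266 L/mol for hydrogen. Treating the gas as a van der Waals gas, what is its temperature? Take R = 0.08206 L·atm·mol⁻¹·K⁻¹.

T ≈ 321.7 K

T = (P + a/V_m²)(V_m − b)/R
P + a/V_m² = 213 + 0.246/(0.144)² = 224.86 atm
V_m − b = 0.144 − 0.0266 = 0.11740 L/mol
T = (224.86)(0.11740)/0.08206 = 321.7 K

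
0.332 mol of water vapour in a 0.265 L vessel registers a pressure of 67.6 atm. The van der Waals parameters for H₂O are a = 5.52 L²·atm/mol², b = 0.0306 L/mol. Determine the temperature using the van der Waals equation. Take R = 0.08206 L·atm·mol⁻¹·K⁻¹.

T ≈ 713.4 K

T = (P + a n²/V²)(V − nb)/(nR)
P + a n²/V² = 67.6 + (5.52)(0.332)²/(0.265)² = 76.264 atm
V − nb = 0.265 − (0.332)(0.0306) = 0.25484 L
T = (76.264)(0.25484)/((0.332)(0.08206)) = 713.4 K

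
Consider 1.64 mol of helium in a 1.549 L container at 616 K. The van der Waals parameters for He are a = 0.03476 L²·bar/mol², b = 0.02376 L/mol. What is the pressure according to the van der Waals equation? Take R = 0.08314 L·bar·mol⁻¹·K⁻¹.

P ≈ 55.58 bar

P = nRT/(V − nb) − a n²/V²
nRT/(V − nb) = (1.64)(0.08314)(616)/(1.549 − 1.64×0.02376) = 83.991/1.5100 = 55.623 bar
a n²/V² = (0.03476)(1.64)²/(1.549)² = 0.038964 bar
P = 55.623 − 0.038964 = 55.58 bar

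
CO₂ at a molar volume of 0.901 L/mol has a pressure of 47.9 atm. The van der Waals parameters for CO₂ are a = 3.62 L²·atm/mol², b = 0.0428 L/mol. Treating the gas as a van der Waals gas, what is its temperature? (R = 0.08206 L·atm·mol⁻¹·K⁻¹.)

T ≈ 547.6 K

T = (P + a/V_m²)(V_m − b)/R
P + a/V_m² = 47.9 + 3.62/(0.901)² = 52.359 atm
V_m − b = 0.901 − 0.0428 = 0.85820 L/mol
T = (52.359)(0.85820)/0.08206 = 547.6 K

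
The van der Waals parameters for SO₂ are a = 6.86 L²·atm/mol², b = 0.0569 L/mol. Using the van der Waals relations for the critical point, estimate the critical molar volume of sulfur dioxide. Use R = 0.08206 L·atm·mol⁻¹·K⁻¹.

V_m,c ≈ 0.1707 L/mol

For a van der Waals gas, V_m,c = 3b.
V_m,c = 3×0.0569 = 0.1707 L/mol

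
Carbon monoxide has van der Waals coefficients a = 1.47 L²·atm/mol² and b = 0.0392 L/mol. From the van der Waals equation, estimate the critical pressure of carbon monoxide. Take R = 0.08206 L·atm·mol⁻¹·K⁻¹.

P_c ≈ 35.43 atm

For a van der Waals gas, P_c = a/(27b²).
P_c = 1.47/(27×(0.0392)²) = 1.47/0.041489 = 35.43 atm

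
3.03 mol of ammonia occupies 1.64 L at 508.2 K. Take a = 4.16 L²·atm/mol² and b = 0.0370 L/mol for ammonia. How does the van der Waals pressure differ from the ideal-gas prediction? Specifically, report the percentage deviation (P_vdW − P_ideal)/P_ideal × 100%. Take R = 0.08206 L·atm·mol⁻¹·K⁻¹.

Ideal: P_ideal = nRT/V = (3.03)(0.08206)(508.2)/1.64 = 77.0486 atm
vdW: P = nRT/(V − nb) − a n²/V² = 126.360/1.52789 − 38.1925/2.68960 = 82.7023 − 14.2001 = 68.5022 atm
% deviation = (68.5022 − 77.0486)/77.0486 × 100% = -11.09%

-11.09 %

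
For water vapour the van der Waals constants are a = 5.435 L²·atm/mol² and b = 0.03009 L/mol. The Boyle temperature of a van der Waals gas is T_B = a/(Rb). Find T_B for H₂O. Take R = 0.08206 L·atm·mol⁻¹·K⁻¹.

For a van der Waals gas the second virial coefficient B₂ = b − a/(RT) vanishes at T_B = a/(Rb).
T_B = 5.435/(0.08206×0.03009) = 5.435/0.0024692 = 2201 K

T_B ≈ 2201 K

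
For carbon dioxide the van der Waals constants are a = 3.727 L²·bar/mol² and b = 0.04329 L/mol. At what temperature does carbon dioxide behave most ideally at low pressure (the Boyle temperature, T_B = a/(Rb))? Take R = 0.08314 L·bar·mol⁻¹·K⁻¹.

T_B ≈ 1036 K

For a van der Waals gas the second virial coefficient B₂ = b − a/(RT) vanishes at T_B = a/(Rb).
T_B = 3.727/(0.08314×0.04329) = 3.727/0.0035991 = 1036 K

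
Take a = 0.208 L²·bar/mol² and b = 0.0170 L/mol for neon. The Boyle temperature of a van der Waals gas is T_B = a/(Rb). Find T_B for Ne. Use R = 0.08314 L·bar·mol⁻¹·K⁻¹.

For a van der Waals gas the second virial coefficient B₂ = b − a/(RT) vanishes at T_B = a/(Rb).
T_B = 0.208/(0.08314×0.0170) = 0.208/0.0014134 = 147.2 K

T_B ≈ 147.2 K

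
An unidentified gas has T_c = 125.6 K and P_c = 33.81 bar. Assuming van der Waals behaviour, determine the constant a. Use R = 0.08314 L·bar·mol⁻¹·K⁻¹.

From T_c = 8a/(27Rb) and P_c = a/(27b²): a = 27 R² T_c²/(64 P_c).
a = 27×(0.08314)²×(125.6)²/(64×33.81) = 2944.2/2163.8 = 1.361 L²·bar/mol²

a ≈ 1.361 L²·bar/mol²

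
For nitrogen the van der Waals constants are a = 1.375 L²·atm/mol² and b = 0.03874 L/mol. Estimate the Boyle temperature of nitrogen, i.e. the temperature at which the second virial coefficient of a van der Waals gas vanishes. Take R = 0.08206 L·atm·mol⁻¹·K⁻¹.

T_B ≈ 432.5 K

For a van der Waals gas the second virial coefficient B₂ = b − a/(RT) vanishes at T_B = a/(Rb).
T_B = 1.375/(0.08206×0.03874) = 1.375/0.0031790 = 432.5 K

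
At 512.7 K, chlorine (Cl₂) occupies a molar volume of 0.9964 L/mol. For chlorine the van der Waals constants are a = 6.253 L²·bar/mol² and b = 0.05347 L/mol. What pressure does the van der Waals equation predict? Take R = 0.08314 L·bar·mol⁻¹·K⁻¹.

P ≈ 38.91 bar

P = RT/(V_m − b) − a/V_m²
RT/(V_m − b) = (0.08314)(512.7)/(0.9964 − 0.05347) = 42.626/0.94293 = 45.206 bar
a/V_m² = 6.253/(0.9964)² = 6.2983 bar
P = 45.206 − 6.2983 = 38.91 bar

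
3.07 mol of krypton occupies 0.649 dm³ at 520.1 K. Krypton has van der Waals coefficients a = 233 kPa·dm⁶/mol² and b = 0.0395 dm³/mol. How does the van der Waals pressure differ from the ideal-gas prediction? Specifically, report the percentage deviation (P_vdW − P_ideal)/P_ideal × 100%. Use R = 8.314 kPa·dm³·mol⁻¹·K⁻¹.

-2.51 %

Ideal: P_ideal = nRT/V = (3.07)(8.314)(520.1)/0.649 = 20454.6 kPa
vdW: P = nRT/(V − nb) − a n²/V² = 13275.0/0.527735 − 2196.00/0.421201 = 25154.7 − 5213.66 = 19941.0 kPa
% deviation = (19941.0 − 20454.6)/20454.6 × 100% = -2.51%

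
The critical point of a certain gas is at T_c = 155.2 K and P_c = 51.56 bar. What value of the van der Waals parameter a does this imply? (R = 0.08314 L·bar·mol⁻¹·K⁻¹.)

a ≈ 1.362 L²·bar/mol²

From T_c = 8a/(27Rb) and P_c = a/(27b²): a = 27 R² T_c²/(64 P_c).
a = 27×(0.08314)²×(155.2)²/(64×51.56) = 4495.4/3299.8 = 1.362 L²·bar/mol²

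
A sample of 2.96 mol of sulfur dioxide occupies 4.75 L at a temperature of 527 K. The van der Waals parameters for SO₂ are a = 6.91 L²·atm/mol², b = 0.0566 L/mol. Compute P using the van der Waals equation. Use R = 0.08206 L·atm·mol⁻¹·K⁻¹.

P ≈ 25.25 atm

P = nRT/(V − nb) − a n²/V²
nRT/(V − nb) = (2.96)(0.08206)(527)/(4.75 − 2.96×0.0566) = 128.01/4.5825 = 27.935 atm
a n²/V² = (6.91)(2.96)²/(4.75)² = 2.6833 atm
P = 27.935 − 2.6833 = 25.25 atm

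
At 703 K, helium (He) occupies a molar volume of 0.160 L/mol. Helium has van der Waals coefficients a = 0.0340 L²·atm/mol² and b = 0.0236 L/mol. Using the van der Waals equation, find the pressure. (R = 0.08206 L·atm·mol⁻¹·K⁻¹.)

P = RT/(V_m − b) − a/V_m²
RT/(V_m − b) = (0.08206)(703)/(0.160 − 0.0236) = 57.688/0.13640 = 422.93 atm
a/V_m² = 0.0340/(0.160)² = 1.3281 atm
P = 422.93 − 1.3281 = 421.6 atm

P ≈ 421.6 atm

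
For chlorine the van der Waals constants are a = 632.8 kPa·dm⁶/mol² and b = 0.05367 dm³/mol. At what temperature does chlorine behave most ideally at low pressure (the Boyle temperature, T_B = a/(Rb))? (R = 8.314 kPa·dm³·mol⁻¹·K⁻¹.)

For a van der Waals gas the second virial coefficient B₂ = b − a/(RT) vanishes at T_B = a/(Rb).
T_B = 632.8/(8.314×0.05367) = 632.8/0.44621 = 1418 K

T_B ≈ 1418 K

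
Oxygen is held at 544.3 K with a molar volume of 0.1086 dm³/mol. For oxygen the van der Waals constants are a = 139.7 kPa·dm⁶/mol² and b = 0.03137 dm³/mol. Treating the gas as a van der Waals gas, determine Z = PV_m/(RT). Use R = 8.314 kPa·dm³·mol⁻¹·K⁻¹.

P = RT/(V_m − b) − a/V_m² = (8.314)(544.3)/(0.1086 − 0.03137) − 139.7/(0.1086)²
  = 4525.3/0.077230 − 11845 = 58595 − 11845 = 46750 kPa
Z = PV_m/(RT) = (46750)(0.1086)/((8.314)(544.3)) = 5077.1/4525.3 = 1.122

Z ≈ 1.122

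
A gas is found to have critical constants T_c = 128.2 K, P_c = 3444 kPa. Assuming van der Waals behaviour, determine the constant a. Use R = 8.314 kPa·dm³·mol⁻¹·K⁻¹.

a ≈ 139.2 kPa·dm⁶/mol²

From T_c = 8a/(27Rb) and P_c = a/(27b²): a = 27 R² T_c²/(64 P_c).
a = 27×(8.314)²×(128.2)²/(64×3444) = 30673254/220416 = 139.2 kPa·dm⁶/mol²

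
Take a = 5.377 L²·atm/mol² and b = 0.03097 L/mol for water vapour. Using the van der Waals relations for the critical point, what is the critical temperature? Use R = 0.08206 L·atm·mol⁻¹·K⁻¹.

For a van der Waals gas, T_c = 8a/(27Rb).
T_c = 8×5.377/(27×0.08206×0.03097) = 43.016/0.068618 = 626.9 K

T_c ≈ 626.9 K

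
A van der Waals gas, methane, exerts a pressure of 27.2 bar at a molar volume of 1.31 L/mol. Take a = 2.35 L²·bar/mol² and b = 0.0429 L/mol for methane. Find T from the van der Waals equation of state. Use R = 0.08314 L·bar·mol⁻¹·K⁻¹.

T = (P + a/V_m²)(V_m − b)/R
P + a/V_m² = 27.2 + 2.35/(1.31)² = 28.569 bar
V_m − b = 1.31 − 0.0429 = 1.2671 L/mol
T = (28.569)(1.2671)/0.08314 = 435.4 K

T ≈ 435.4 K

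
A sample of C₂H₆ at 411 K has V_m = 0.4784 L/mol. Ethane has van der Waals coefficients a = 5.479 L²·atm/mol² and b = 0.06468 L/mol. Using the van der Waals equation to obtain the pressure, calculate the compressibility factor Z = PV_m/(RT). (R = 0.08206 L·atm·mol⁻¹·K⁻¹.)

Z ≈ 0.8168

P = RT/(V_m − b) − a/V_m² = (0.08206)(411)/(0.4784 − 0.06468) − 5.479/(0.4784)²
  = 33.727/0.41372 − 23.940 = 81.521 − 23.940 = 57.581 atm
Z = PV_m/(RT) = (57.581)(0.4784)/((0.08206)(411)) = 27.547/33.727 = 0.8168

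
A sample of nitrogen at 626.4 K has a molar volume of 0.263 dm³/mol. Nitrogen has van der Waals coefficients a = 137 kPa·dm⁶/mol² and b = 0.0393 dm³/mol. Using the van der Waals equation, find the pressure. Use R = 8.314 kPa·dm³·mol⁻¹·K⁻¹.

P = RT/(V_m − b) − a/V_m²
RT/(V_m − b) = (8.314)(626.4)/(0.263 − 0.0393) = 5207.9/0.22370 = 23281 kPa
a/V_m² = 137/(0.263)² = 1980.7 kPa
P = 23281 − 1980.7 = 21300 kPa

P ≈ 21300 kPa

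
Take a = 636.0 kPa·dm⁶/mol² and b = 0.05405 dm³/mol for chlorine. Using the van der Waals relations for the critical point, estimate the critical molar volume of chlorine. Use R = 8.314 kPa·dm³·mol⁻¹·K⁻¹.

V_m,c ≈ 0.1622 dm³/mol

For a van der Waals gas, V_m,c = 3b.
V_m,c = 3×0.05405 = 0.1622 dm³/mol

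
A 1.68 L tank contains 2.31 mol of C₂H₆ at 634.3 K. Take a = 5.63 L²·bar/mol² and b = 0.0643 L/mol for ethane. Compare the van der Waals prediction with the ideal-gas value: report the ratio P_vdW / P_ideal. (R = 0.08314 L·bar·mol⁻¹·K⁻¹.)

Ideal: P_ideal = nRT/V = (2.31)(0.08314)(634.3)/1.68 = 72.5116 bar
vdW: P = nRT/(V − nb) − a n²/V² = 121.819/1.53147 − 30.0422/2.82240 = 79.5438 − 10.6442 = 68.8996 bar
Ratio = 68.8996/72.5116 = 0.9502

P_vdW / P_ideal ≈ 0.9502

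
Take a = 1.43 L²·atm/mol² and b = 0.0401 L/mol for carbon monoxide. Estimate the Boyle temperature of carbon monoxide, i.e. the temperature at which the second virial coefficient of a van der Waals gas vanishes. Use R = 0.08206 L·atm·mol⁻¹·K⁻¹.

For a van der Waals gas the second virial coefficient B₂ = b − a/(RT) vanishes at T_B = a/(Rb).
T_B = 1.43/(0.08206×0.0401) = 1.43/0.0032906 = 434.6 K

T_B ≈ 434.6 K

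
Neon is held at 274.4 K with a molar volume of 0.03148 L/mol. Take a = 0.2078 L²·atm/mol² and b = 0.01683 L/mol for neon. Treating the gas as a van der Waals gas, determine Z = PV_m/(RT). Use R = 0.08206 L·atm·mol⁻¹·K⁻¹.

P = RT/(V_m − b) − a/V_m² = (0.08206)(274.4)/(0.03148 − 0.01683) − 0.2078/(0.03148)²
  = 22.517/0.014650 − 209.69 = 1537.0 − 209.69 = 1327.3 atm
Z = PV_m/(RT) = (1327.3)(0.03148)/((0.08206)(274.4)) = 41.783/22.517 = 1.856

Z ≈ 1.856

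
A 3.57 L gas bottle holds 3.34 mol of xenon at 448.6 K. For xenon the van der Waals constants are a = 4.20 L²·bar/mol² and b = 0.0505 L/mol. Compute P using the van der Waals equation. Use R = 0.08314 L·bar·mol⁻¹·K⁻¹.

P = nRT/(V − nb) − a n²/V²
nRT/(V − nb) = (3.34)(0.08314)(448.6)/(3.57 − 3.34×0.0505) = 124.57/3.4013 = 36.624 bar
a n²/V² = (4.20)(3.34)²/(3.57)² = 3.6763 bar
P = 36.624 − 3.6763 = 32.95 bar

P ≈ 32.95 bar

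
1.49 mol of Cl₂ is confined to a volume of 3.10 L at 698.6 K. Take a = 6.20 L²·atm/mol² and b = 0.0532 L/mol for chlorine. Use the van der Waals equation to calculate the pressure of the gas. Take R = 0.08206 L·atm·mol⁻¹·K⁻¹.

P = nRT/(V − nb) − a n²/V²
nRT/(V − nb) = (1.49)(0.08206)(698.6)/(3.10 − 1.49×0.0532) = 85.417/3.0207 = 28.277 atm
a n²/V² = (6.20)(1.49)²/(3.10)² = 1.4323 atm
P = 28.277 − 1.4323 = 26.84 atm

P ≈ 26.84 atm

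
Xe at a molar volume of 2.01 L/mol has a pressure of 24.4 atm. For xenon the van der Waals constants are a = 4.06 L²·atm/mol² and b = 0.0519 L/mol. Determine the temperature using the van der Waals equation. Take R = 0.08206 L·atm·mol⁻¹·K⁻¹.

T ≈ 606.2 K

T = (P + a/V_m²)(V_m − b)/R
P + a/V_m² = 24.4 + 4.06/(2.01)² = 25.405 atm
V_m − b = 2.01 − 0.0519 = 1.9581 L/mol
T = (25.405)(1.9581)/0.08206 = 606.2 K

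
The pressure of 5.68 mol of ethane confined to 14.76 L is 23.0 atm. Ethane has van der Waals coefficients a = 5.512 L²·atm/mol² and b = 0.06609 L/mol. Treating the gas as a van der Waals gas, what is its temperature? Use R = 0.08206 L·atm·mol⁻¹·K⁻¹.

T ≈ 735.0 K

T = (P + a n²/V²)(V − nb)/(nR)
P + a n²/V² = 23.0 + (5.512)(5.68)²/(14.76)² = 23.816 atm
V − nb = 14.76 − (5.68)(0.06609) = 14.385 L
T = (23.816)(14.385)/((5.68)(0.08206)) = 735.0 K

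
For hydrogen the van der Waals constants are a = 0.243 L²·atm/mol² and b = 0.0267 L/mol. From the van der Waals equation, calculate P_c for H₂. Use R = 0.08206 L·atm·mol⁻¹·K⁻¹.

P_c ≈ 12.62 atm

For a van der Waals gas, P_c = a/(27b²).
P_c = 0.243/(27×(0.0267)²) = 0.243/0.019248 = 12.62 atm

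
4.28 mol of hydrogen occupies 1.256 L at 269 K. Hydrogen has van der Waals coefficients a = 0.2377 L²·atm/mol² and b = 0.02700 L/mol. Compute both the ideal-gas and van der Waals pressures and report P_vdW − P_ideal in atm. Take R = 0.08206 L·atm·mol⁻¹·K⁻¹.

Ideal: P_ideal = nRT/V = (4.28)(0.08206)(269)/1.256 = 75.2208 atm
vdW: P = nRT/(V − nb) − a n²/V² = 94.4773/1.14044 − 4.35428/1.57754 = 82.8429 − 2.76017 = 80.0827 atm
ΔP = 80.0827 − 75.2208 = 4.862 atm

ΔP ≈ 4.862 atm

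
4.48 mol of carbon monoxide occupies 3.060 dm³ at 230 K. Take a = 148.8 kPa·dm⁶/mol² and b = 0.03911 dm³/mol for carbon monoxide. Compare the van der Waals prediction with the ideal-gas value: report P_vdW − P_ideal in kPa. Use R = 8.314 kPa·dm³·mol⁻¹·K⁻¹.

ΔP ≈ -148.9 kPa

Ideal: P_ideal = nRT/V = (4.48)(8.314)(230)/3.060 = 2799.59 kPa
vdW: P = nRT/(V − nb) − a n²/V² = 8566.75/2.88479 − 2986.48/9.36360 = 2969.63 − 318.946 = 2650.68 kPa
ΔP = 2650.68 − 2799.59 = -148.9 kPa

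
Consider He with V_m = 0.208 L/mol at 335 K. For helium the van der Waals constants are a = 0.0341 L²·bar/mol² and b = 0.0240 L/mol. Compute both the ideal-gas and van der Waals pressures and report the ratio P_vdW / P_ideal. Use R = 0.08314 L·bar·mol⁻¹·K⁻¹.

P_vdW / P_ideal ≈ 1.125

Ideal: P_ideal = RT/V_m = (0.08314)(335)/0.208 = 133.903 bar
vdW: P = RT/(V_m − b) − a/V_m² = 27.8519/0.184000 − 0.0341/0.0432640 = 151.369 − 0.788184 = 150.581 bar
Ratio = 150.581/133.903 = 1.125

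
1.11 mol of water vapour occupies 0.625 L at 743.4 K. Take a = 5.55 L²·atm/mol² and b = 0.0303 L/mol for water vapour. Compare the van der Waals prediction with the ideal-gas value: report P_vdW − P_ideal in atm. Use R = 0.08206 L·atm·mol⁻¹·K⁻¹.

ΔP ≈ -11.34 atm

Ideal: P_ideal = nRT/V = (1.11)(0.08206)(743.4)/0.625 = 108.342 atm
vdW: P = nRT/(V − nb) − a n²/V² = 67.7138/0.591367 − 6.83816/0.390625 = 114.504 − 17.5057 = 96.998 atm
ΔP = 96.998 − 108.342 = -11.34 atm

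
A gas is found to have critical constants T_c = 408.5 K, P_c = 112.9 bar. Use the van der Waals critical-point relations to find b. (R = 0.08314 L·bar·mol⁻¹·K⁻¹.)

b ≈ 0.03760 L/mol

From T_c = 8a/(27Rb) and P_c = a/(27b²): b = R T_c/(8 P_c).
b = (0.08314)(408.5)/(8×112.9) = 33.963/903.20 = 0.03760 L/mol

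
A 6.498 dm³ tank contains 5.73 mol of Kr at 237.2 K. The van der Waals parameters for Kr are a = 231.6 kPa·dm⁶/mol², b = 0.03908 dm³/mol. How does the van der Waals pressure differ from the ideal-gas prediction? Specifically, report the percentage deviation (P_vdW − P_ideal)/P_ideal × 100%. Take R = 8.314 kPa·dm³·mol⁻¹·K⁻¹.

-6.79 %

Ideal: P_ideal = nRT/V = (5.73)(8.314)(237.2)/6.498 = 1739.00 kPa
vdW: P = nRT/(V − nb) − a n²/V² = 11300.0/6.27407 − 7604.10/42.2240 = 1801.06 − 180.090 = 1620.97 kPa
% deviation = (1620.97 − 1739.00)/1739.00 × 100% = -6.79%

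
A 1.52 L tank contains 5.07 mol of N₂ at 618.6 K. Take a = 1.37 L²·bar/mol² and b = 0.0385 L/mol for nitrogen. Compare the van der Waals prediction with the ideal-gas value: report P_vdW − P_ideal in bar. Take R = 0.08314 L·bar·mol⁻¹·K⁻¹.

Ideal: P_ideal = nRT/V = (5.07)(0.08314)(618.6)/1.52 = 171.547 bar
vdW: P = nRT/(V − nb) − a n²/V² = 260.752/1.32481 − 35.2157/2.31040 = 196.822 − 15.2423 = 181.580 bar
ΔP = 181.580 − 171.547 = 10.03 bar

ΔP ≈ 10.03 bar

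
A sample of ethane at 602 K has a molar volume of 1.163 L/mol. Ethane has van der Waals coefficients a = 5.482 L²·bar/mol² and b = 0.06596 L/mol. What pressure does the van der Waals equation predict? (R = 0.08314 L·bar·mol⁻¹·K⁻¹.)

P = RT/(V_m − b) − a/V_m²
RT/(V_m − b) = (0.08314)(602)/(1.163 − 0.06596) = 50.050/1.0970 = 45.624 bar
a/V_m² = 5.482/(1.163)² = 4.0530 bar
P = 45.624 − 4.0530 = 41.57 bar

P ≈ 41.57 bar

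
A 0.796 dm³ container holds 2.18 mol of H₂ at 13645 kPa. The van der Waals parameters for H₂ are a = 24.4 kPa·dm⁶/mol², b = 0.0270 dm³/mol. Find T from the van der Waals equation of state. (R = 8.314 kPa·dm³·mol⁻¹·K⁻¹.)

T = (P + a n²/V²)(V − nb)/(nR)
P + a n²/V² = 13645 + (24.4)(2.18)²/(0.796)² = 13828 kPa
V − nb = 0.796 − (2.18)(0.0270) = 0.73714 dm³
T = (13828)(0.73714)/((2.18)(8.314)) = 562.4 K

T ≈ 562.4 K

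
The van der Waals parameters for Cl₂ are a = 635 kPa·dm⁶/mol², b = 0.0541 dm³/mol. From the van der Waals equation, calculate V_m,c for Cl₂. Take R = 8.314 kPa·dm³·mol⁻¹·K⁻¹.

For a van der Waals gas, V_m,c = 3b.
V_m,c = 3×0.0541 = 0.1623 dm³/mol

V_m,c ≈ 0.1623 dm³/mol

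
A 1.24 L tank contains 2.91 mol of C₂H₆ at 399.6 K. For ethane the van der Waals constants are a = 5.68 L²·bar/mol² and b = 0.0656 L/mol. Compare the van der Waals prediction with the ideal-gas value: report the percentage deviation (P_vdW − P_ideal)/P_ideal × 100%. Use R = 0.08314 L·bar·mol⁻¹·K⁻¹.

-21.93 %

Ideal: P_ideal = nRT/V = (2.91)(0.08314)(399.6)/1.24 = 77.9663 bar
vdW: P = nRT/(V − nb) − a n²/V² = 96.6782/1.04910 − 48.0988/1.53760 = 92.1535 − 31.2817 = 60.8718 bar
% deviation = (60.8718 − 77.9663)/77.9663 × 100% = -21.93%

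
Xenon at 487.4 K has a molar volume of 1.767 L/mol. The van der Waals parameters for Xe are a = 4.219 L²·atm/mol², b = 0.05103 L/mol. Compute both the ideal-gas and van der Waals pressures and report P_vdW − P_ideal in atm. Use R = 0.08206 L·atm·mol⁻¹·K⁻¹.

Ideal: P_ideal = RT/V_m = (0.08206)(487.4)/1.767 = 22.6350 atm
vdW: P = RT/(V_m − b) − a/V_m² = 39.9960/1.71597 − 4.219/3.12229 = 23.3081 − 1.35125 = 21.9569 atm
ΔP = 21.9569 − 22.6350 = -0.678 atm

ΔP ≈ -0.678 atm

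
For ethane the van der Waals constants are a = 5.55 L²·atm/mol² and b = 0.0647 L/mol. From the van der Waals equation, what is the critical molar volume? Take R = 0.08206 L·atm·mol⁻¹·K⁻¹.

For a van der Waals gas, V_m,c = 3b.
V_m,c = 3×0.0647 = 0.1941 L/mol

V_m,c ≈ 0.1941 L/mol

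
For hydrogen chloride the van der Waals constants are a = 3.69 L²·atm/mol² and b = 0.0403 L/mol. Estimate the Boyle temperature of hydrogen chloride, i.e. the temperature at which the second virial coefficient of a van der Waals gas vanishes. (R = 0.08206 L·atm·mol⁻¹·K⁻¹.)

For a van der Waals gas the second virial coefficient B₂ = b − a/(RT) vanishes at T_B = a/(Rb).
T_B = 3.69/(0.08206×0.0403) = 3.69/0.0033070 = 1116 K

T_B ≈ 1116 K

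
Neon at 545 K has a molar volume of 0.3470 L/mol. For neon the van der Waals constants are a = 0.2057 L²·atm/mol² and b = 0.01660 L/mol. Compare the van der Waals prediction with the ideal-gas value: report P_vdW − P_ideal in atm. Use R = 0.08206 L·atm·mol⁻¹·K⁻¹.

Ideal: P_ideal = RT/V_m = (0.08206)(545)/0.3470 = 128.884 atm
vdW: P = RT/(V_m − b) − a/V_m² = 44.7227/0.330400 − 0.2057/0.120409 = 135.359 − 1.70834 = 133.651 atm
ΔP = 133.651 − 128.884 = 4.77 atm

ΔP ≈ 4.77 atm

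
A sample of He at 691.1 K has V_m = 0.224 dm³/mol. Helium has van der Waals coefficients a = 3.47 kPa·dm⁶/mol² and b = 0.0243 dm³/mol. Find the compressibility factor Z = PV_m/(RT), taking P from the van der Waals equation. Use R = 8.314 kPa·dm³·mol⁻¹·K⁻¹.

Z ≈ 1.119

P = RT/(V_m − b) − a/V_m² = (8.314)(691.1)/(0.224 − 0.0243) − 3.47/(0.224)²
  = 5745.8/0.19970 − 69.157 = 28772 − 69.157 = 28703 kPa
Z = PV_m/(RT) = (28703)(0.224)/((8.314)(691.1)) = 6429.5/5745.8 = 1.119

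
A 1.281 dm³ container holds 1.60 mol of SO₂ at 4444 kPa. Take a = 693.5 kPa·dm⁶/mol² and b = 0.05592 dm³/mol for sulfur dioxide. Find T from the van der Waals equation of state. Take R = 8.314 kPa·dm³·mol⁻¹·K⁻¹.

T = (P + a n²/V²)(V − nb)/(nR)
P + a n²/V² = 4444 + (693.5)(1.60)²/(1.281)² = 5525.9 kPa
V − nb = 1.281 − (1.60)(0.05592) = 1.1915 dm³
T = (5525.9)(1.1915)/((1.60)(8.314)) = 495.0 K

T ≈ 495.0 K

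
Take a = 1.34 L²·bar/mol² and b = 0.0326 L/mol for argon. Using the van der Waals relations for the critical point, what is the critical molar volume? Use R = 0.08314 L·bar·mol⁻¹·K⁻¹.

V_m,c ≈ 0.09780 L/mol

For a van der Waals gas, V_m,c = 3b.
V_m,c = 3×0.0326 = 0.09780 L/mol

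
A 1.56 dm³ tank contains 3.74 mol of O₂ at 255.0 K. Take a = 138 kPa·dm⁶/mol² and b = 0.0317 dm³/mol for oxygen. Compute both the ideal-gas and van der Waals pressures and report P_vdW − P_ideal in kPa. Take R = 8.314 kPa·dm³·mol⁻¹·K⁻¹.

Ideal: P_ideal = nRT/V = (3.74)(8.314)(255.0)/1.56 = 5082.73 kPa
vdW: P = nRT/(V − nb) − a n²/V² = 7929.06/1.44144 − 1930.29/2.43360 = 5500.79 − 793.183 = 4707.61 kPa
ΔP = 4707.61 − 5082.73 = -375.1 kPa

ΔP ≈ -375.1 kPa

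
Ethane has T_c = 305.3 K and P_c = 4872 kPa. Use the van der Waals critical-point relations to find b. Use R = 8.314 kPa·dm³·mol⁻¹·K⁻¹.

b ≈ 0.06512 dm³/mol

From T_c = 8a/(27Rb) and P_c = a/(27b²): b = R T_c/(8 P_c).
b = (8.314)(305.3)/(8×4872) = 2538.3/38976 = 0.06512 dm³/mol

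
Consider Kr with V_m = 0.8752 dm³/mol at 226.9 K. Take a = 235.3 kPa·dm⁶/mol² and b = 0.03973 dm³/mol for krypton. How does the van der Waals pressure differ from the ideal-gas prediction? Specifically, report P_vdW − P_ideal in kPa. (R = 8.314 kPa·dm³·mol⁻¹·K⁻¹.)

Ideal: P_ideal = RT/V_m = (8.314)(226.9)/0.8752 = 2155.45 kPa
vdW: P = RT/(V_m − b) − a/V_m² = 1886.45/0.835470 − 235.3/0.765975 = 2257.95 − 307.190 = 1950.76 kPa
ΔP = 1950.76 − 2155.45 = -204.7 kPa

ΔP ≈ -204.7 kPa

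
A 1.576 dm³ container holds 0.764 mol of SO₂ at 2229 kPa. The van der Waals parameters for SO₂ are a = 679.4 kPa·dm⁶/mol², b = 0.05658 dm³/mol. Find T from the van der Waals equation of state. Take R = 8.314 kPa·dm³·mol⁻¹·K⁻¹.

T ≈ 576.4 K

T = (P + a n²/V²)(V − nb)/(nR)
P + a n²/V² = 2229 + (679.4)(0.764)²/(1.576)² = 2388.7 kPa
V − nb = 1.576 − (0.764)(0.05658) = 1.5328 dm³
T = (2388.7)(1.5328)/((0.764)(8.314)) = 576.4 K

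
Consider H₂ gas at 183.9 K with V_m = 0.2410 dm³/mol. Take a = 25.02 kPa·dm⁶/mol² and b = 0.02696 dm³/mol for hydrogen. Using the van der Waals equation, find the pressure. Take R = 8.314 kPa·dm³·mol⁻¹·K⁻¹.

P ≈ 6712 kPa

P = RT/(V_m − b) − a/V_m²
RT/(V_m − b) = (8.314)(183.9)/(0.2410 − 0.02696) = 1528.9/0.21404 = 7143.1 kPa
a/V_m² = 25.02/(0.2410)² = 430.78 kPa
P = 7143.1 − 430.78 = 6712 kPa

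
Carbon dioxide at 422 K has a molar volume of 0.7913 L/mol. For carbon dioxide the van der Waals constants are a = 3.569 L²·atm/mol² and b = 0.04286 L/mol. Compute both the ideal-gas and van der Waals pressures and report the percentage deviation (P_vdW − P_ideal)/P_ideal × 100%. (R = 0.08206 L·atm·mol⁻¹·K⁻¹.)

-7.30 %

Ideal: P_ideal = RT/V_m = (0.08206)(422)/0.7913 = 43.7626 atm
vdW: P = RT/(V_m − b) − a/V_m² = 34.6293/0.748440 − 3.569/0.626156 = 46.2686 − 5.69986 = 40.5687 atm
% deviation = (40.5687 − 43.7626)/43.7626 × 100% = -7.30%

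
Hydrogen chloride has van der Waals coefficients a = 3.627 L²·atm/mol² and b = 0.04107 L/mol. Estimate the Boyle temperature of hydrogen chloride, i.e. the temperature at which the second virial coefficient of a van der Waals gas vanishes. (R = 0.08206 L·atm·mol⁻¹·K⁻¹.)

T_B ≈ 1076 K

For a van der Waals gas the second virial coefficient B₂ = b − a/(RT) vanishes at T_B = a/(Rb).
T_B = 3.627/(0.08206×0.04107) = 3.627/0.0033702 = 1076 K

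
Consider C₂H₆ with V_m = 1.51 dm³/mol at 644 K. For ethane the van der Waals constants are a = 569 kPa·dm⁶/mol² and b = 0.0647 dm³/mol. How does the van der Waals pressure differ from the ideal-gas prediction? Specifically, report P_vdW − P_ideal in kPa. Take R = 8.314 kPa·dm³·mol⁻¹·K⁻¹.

ΔP ≈ -90.8 kPa

Ideal: P_ideal = RT/V_m = (8.314)(644)/1.51 = 3545.84 kPa
vdW: P = RT/(V_m − b) − a/V_m² = 5354.22/1.44530 − 569/2.28010 = 3704.57 − 249.550 = 3455.02 kPa
ΔP = 3455.02 − 3545.84 = -90.8 kPa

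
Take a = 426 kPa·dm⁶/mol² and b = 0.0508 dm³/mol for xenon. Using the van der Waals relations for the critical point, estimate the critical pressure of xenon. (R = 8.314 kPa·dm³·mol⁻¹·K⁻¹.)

P_c ≈ 6114 kPa

For a van der Waals gas, P_c = a/(27b²).
P_c = 426/(27×(0.0508)²) = 426/0.069677 = 6114 kPa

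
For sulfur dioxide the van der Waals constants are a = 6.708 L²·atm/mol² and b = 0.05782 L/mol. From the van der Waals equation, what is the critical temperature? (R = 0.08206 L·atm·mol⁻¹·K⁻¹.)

T_c ≈ 418.9 K

For a van der Waals gas, T_c = 8a/(27Rb).
T_c = 8×6.708/(27×0.08206×0.05782) = 53.664/0.12811 = 418.9 K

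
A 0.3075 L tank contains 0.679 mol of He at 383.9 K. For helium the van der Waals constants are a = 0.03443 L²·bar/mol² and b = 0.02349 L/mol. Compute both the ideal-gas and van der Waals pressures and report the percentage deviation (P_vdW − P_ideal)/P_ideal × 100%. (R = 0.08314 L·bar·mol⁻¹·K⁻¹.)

5.23 %

Ideal: P_ideal = nRT/V = (0.679)(0.08314)(383.9)/0.3075 = 70.4779 bar
vdW: P = nRT/(V − nb) − a n²/V² = 21.6719/0.291550 − 0.0158736/0.0945563 = 74.3334 − 0.167875 = 74.1655 bar
% deviation = (74.1655 − 70.4779)/70.4779 × 100% = 5.23%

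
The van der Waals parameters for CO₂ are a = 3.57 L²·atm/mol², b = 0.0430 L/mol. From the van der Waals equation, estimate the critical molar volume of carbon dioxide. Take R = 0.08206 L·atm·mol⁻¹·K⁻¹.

V_m,c ≈ 0.1290 L/mol

For a van der Waals gas, V_m,c = 3b.
V_m,c = 3×0.0430 = 0.1290 L/mol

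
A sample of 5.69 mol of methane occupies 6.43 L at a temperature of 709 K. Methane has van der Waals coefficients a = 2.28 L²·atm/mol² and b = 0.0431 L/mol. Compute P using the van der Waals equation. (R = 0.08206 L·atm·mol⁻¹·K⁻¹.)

P = nRT/(V − nb) − a n²/V²
nRT/(V − nb) = (5.69)(0.08206)(709)/(6.43 − 5.69×0.0431) = 331.05/6.1848 = 53.526 atm
a n²/V² = (2.28)(5.69)²/(6.43)² = 1.7854 atm
P = 53.526 − 1.7854 = 51.74 atm

P ≈ 51.74 atm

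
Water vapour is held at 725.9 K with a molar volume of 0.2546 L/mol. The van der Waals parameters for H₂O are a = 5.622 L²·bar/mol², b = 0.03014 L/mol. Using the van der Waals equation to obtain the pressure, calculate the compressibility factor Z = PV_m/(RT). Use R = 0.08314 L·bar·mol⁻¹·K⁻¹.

Z ≈ 0.7684

P = RT/(V_m − b) − a/V_m² = (0.08314)(725.9)/(0.2546 − 0.03014) − 5.622/(0.2546)²
  = 60.351/0.22446 − 86.731 = 268.87 − 86.731 = 182.14 bar
Z = PV_m/(RT) = (182.14)(0.2546)/((0.08314)(725.9)) = 46.373/60.351 = 0.7684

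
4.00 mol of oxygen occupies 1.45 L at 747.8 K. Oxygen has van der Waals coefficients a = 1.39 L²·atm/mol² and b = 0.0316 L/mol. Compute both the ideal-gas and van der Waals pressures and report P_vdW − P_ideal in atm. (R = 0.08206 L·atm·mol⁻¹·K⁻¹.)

ΔP ≈ 5.59 atm

Ideal: P_ideal = nRT/V = (4.00)(0.08206)(747.8)/1.45 = 169.281 atm
vdW: P = nRT/(V − nb) − a n²/V² = 245.458/1.32360 − 22.2400/2.10250 = 185.447 − 10.5779 = 174.869 atm
ΔP = 174.869 − 169.281 = 5.59 atm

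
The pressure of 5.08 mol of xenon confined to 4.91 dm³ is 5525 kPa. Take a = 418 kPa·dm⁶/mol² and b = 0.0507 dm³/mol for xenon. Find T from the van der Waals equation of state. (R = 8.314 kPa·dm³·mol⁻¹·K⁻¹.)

T = (P + a n²/V²)(V − nb)/(nR)
P + a n²/V² = 5525 + (418)(5.08)²/(4.91)² = 5972.4 kPa
V − nb = 4.91 − (5.08)(0.0507) = 4.6524 dm³
T = (5972.4)(4.6524)/((5.08)(8.314)) = 657.9 K

T ≈ 657.9 K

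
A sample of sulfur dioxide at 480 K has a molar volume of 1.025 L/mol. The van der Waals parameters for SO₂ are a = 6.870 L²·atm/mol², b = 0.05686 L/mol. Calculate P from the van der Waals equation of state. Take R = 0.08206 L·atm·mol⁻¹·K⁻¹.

P = RT/(V_m − b) − a/V_m²
RT/(V_m − b) = (0.08206)(480)/(1.025 − 0.05686) = 39.389/0.96814 = 40.685 atm
a/V_m² = 6.870/(1.025)² = 6.5390 atm
P = 40.685 − 6.5390 = 34.15 atm

P ≈ 34.15 atm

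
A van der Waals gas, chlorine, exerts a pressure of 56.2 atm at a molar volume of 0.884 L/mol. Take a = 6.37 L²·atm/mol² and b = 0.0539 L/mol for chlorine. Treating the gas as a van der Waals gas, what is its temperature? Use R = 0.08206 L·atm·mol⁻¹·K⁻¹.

T ≈ 651.0 K

T = (P + a/V_m²)(V_m − b)/R
P + a/V_m² = 56.2 + 6.37/(0.884)² = 64.351 atm
V_m − b = 0.884 − 0.0539 = 0.83010 L/mol
T = (64.351)(0.83010)/0.08206 = 651.0 K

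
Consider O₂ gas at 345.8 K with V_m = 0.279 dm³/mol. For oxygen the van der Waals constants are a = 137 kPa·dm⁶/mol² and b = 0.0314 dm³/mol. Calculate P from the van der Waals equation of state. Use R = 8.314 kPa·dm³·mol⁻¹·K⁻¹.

P = RT/(V_m − b) − a/V_m²
RT/(V_m − b) = (8.314)(345.8)/(0.279 − 0.0314) = 2875.0/0.24760 = 11611 kPa
a/V_m² = 137/(0.279)² = 1760.0 kPa
P = 11611 − 1760.0 = 9851 kPa

P ≈ 9851 kPa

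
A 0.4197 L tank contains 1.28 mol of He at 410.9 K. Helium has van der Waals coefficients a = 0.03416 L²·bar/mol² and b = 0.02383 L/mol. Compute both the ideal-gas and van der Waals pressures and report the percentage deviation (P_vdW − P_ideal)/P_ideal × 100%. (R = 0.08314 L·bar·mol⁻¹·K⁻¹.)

Ideal: P_ideal = nRT/V = (1.28)(0.08314)(410.9)/0.4197 = 104.188 bar
vdW: P = nRT/(V − nb) − a n²/V² = 43.7276/0.389198 − 0.0559677/0.176148 = 112.353 − 0.317731 = 112.035 bar
% deviation = (112.035 − 104.188)/104.188 × 100% = 7.53%

7.53 %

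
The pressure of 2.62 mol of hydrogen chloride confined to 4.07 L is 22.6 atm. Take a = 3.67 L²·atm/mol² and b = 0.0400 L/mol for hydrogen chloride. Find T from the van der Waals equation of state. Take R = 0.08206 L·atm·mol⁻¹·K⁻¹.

T ≈ 444.9 K

T = (P + a n²/V²)(V − nb)/(nR)
P + a n²/V² = 22.6 + (3.67)(2.62)²/(4.07)² = 24.121 atm
V − nb = 4.07 − (2.62)(0.0400) = 3.9652 L
T = (24.121)(3.9652)/((2.62)(0.08206)) = 444.9 K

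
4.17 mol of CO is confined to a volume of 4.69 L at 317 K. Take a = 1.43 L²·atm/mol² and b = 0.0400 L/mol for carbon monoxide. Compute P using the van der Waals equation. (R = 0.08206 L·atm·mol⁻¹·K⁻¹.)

P ≈ 22.85 atm

P = nRT/(V − nb) − a n²/V²
nRT/(V − nb) = (4.17)(0.08206)(317)/(4.69 − 4.17×0.0400) = 108.47/4.5232 = 23.981 atm
a n²/V² = (1.43)(4.17)²/(4.69)² = 1.1305 atm
P = 23.981 − 1.1305 = 22.85 atm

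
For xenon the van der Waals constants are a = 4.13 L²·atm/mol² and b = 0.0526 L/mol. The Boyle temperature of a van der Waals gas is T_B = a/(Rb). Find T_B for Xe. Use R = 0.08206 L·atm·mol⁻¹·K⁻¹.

For a van der Waals gas the second virial coefficient B₂ = b − a/(RT) vanishes at T_B = a/(Rb).
T_B = 4.13/(0.08206×0.0526) = 4.13/0.0043164 = 956.8 K

T_B ≈ 956.8 K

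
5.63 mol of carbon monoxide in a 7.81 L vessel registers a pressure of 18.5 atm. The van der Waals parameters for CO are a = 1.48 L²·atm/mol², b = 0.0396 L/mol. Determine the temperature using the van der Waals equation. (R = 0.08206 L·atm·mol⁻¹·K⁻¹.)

T = (P + a n²/V²)(V − nb)/(nR)
P + a n²/V² = 18.5 + (1.48)(5.63)²/(7.81)² = 19.269 atm
V − nb = 7.81 − (5.63)(0.0396) = 7.5871 L
T = (19.269)(7.5871)/((5.63)(0.08206)) = 316.4 K

T ≈ 316.4 K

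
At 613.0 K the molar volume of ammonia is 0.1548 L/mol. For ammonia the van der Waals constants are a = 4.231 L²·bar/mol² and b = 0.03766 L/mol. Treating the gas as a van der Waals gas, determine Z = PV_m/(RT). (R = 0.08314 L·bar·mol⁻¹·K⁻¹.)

Z ≈ 0.7852

P = RT/(V_m − b) − a/V_m² = (0.08314)(613.0)/(0.1548 − 0.03766) − 4.231/(0.1548)²
  = 50.965/0.11714 − 176.56 = 435.08 − 176.56 = 258.52 bar
Z = PV_m/(RT) = (258.52)(0.1548)/((0.08314)(613.0)) = 40.019/50.965 = 0.7852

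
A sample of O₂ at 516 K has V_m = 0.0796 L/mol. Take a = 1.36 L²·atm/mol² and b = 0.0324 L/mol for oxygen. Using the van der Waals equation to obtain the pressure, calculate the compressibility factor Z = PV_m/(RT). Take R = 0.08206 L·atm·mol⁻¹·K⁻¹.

P = RT/(V_m − b) − a/V_m² = (0.08206)(516)/(0.0796 − 0.0324) − 1.36/(0.0796)²
  = 42.343/0.047200 − 214.64 = 897.10 − 214.64 = 682.46 atm
Z = PV_m/(RT) = (682.46)(0.0796)/((0.08206)(516)) = 54.324/42.343 = 1.283

Z ≈ 1.283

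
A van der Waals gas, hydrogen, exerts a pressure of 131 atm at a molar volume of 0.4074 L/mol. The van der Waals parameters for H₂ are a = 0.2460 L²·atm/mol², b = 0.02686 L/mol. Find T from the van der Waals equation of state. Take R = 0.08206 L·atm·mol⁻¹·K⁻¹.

T ≈ 614.4 K

T = (P + a/V_m²)(V_m − b)/R
P + a/V_m² = 131 + 0.2460/(0.4074)² = 132.48 atm
V_m − b = 0.4074 − 0.02686 = 0.38054 L/mol
T = (132.48)(0.38054)/0.08206 = 614.4 K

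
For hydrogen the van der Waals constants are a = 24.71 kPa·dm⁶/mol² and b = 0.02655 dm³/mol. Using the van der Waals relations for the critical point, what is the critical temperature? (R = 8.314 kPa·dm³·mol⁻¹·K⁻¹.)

T_c ≈ 33.17 K

For a van der Waals gas, T_c = 8a/(27Rb).
T_c = 8×24.71/(27×8.314×0.02655) = 197.68/5.9599 = 33.17 K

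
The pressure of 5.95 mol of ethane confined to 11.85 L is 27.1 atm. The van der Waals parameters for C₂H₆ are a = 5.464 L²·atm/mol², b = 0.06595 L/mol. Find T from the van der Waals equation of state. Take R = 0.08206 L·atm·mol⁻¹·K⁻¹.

T ≈ 668.3 K

T = (P + a n²/V²)(V − nb)/(nR)
P + a n²/V² = 27.1 + (5.464)(5.95)²/(11.85)² = 28.478 atm
V − nb = 11.85 − (5.95)(0.06595) = 11.458 L
T = (28.478)(11.458)/((5.95)(0.08206)) = 668.3 K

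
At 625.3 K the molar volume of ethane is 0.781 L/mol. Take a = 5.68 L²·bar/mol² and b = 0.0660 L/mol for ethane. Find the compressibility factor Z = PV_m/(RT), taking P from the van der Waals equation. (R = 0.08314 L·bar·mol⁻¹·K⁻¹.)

P = RT/(V_m − b) − a/V_m² = (0.08314)(625.3)/(0.781 − 0.0660) − 5.68/(0.781)²
  = 51.987/0.71500 − 9.3121 = 72.709 − 9.3121 = 63.397 bar
Z = PV_m/(RT) = (63.397)(0.781)/((0.08314)(625.3)) = 49.513/51.987 = 0.9524

Z ≈ 0.9524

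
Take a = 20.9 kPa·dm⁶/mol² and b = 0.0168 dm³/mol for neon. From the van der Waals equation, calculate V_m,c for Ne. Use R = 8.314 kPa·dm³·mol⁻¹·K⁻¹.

V_m,c ≈ 0.05040 dm³/mol

For a van der Waals gas, V_m,c = 3b.
V_m,c = 3×0.0168 = 0.05040 dm³/mol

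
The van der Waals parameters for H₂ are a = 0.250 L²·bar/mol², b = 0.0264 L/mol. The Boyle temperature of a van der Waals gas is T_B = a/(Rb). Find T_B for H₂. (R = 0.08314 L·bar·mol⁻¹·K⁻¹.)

T_B ≈ 113.9 K

For a van der Waals gas the second virial coefficient B₂ = b − a/(RT) vanishes at T_B = a/(Rb).
T_B = 0.250/(0.08314×0.0264) = 0.250/0.0021949 = 113.9 K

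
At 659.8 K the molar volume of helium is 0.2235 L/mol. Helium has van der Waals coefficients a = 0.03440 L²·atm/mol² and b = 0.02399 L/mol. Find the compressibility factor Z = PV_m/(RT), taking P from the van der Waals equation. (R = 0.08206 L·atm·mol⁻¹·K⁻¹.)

P = RT/(V_m − b) − a/V_m² = (0.08206)(659.8)/(0.2235 − 0.02399) − 0.03440/(0.2235)²
  = 54.143/0.19951 − 0.68866 = 271.38 − 0.68866 = 270.69 atm
Z = PV_m/(RT) = (270.69)(0.2235)/((0.08206)(659.8)) = 60.499/54.143 = 1.117

Z ≈ 1.117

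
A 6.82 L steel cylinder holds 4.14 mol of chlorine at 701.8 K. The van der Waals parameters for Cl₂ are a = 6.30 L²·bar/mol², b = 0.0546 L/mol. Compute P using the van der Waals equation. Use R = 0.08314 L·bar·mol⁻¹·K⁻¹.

P = nRT/(V − nb) − a n²/V²
nRT/(V − nb) = (4.14)(0.08314)(701.8)/(6.82 − 4.14×0.0546) = 241.56/6.5940 = 36.633 bar
a n²/V² = (6.30)(4.14)²/(6.82)² = 2.3215 bar
P = 36.633 − 2.3215 = 34.31 bar

P ≈ 34.31 bar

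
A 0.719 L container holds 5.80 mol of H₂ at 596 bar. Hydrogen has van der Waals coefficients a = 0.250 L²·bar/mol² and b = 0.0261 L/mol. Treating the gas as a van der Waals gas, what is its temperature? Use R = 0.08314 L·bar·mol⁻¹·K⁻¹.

T = (P + a n²/V²)(V − nb)/(nR)
P + a n²/V² = 596 + (0.250)(5.80)²/(0.719)² = 612.27 bar
V − nb = 0.719 − (5.80)(0.0261) = 0.56762 L
T = (612.27)(0.56762)/((5.80)(0.08314)) = 720.7 K

T ≈ 720.7 K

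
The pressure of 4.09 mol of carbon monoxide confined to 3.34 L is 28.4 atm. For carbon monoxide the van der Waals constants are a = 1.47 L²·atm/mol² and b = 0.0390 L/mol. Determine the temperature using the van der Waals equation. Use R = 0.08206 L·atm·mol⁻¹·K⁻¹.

T = (P + a n²/V²)(V − nb)/(nR)
P + a n²/V² = 28.4 + (1.47)(4.09)²/(3.34)² = 30.604 atm
V − nb = 3.34 − (4.09)(0.0390) = 3.1805 L
T = (30.604)(3.1805)/((4.09)(0.08206)) = 290.0 K

T ≈ 290.0 K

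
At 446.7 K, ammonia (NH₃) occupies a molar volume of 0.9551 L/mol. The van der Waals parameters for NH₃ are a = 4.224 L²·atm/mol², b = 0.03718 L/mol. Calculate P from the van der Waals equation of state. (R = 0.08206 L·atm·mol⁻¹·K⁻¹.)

P ≈ 35.30 atm

P = RT/(V_m − b) − a/V_m²
RT/(V_m − b) = (0.08206)(446.7)/(0.9551 − 0.03718) = 36.656/0.91792 = 39.934 atm
a/V_m² = 4.224/(0.9551)² = 4.6305 atm
P = 39.934 − 4.6305 = 35.30 atm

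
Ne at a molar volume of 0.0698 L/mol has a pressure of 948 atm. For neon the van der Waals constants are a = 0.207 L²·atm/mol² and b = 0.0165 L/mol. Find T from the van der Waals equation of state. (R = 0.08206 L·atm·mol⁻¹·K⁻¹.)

T = (P + a/V_m²)(V_m − b)/R
P + a/V_m² = 948 + 0.207/(0.0698)² = 990.49 atm
V_m − b = 0.0698 − 0.0165 = 0.053300 L/mol
T = (990.49)(0.053300)/0.08206 = 643.3 K

T ≈ 643.3 K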